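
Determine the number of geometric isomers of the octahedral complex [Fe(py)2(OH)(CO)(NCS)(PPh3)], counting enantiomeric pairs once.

9

The six octahedral sites form three mutually perpendicular trans pairs.
Exhaustive case analysis gives 9 geometric isomers.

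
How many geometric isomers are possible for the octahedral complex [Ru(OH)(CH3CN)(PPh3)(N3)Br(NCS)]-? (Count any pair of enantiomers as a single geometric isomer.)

15

An octahedron has six vertices in three trans pairs; every non-trans pair is cis.
Placing the ligands in turn and identifying arrangements related by rotation or reflection leaves 15 distinct geometric isomers.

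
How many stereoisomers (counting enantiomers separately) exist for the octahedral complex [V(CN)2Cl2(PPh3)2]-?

The six octahedral sites form three mutually perpendicular trans pairs.
The distinct arrangements are (5 in all): CN trans, Cl trans, PPh3 trans; CN trans, Cl cis, PPh3 cis; CN cis, Cl cis, PPh3 trans; CN cis, Cl cis, PPh3 cis (chiral); CN cis, Cl trans, PPh3 cis.
One of these lacks any improper symmetry element and so occurs as an enantiomeric pair, giving 5 + 1 = 6 stereoisomers in total.

6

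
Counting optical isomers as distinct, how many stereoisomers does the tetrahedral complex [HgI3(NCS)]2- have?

1

In a tetrahedral complex all four positions are equivalent and every pair of ligands is adjacent — there is no cis/trans distinction.
Only one geometric arrangement is possible.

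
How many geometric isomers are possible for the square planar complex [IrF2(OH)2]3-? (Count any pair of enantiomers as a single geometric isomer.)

A square has two trans pairs of vertices; adjacent vertices are cis.
Working through the distinct placements yields 2 geometric isomers: F cis; F trans.

2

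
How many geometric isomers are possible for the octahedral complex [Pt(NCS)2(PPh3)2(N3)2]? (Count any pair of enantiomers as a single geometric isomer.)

5

Systematic placement gives 5 geometric isomers: NCS trans, PPh3 trans, N3 trans; NCS cis, PPh3 cis, N3 trans; NCS cis, PPh3 trans, N3 cis; NCS cis, PPh3 cis, N3 cis (chiral); NCS trans, PPh3 cis, N3 cis.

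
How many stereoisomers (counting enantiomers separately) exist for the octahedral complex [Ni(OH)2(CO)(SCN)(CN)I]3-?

15

In an octahedral complex each vertex has one trans partner and four cis neighbours.
Exhaustive case analysis gives 9 geometric isomers.
Of these, 6 lack any improper symmetry element and so occur as enantiomeric pairs, giving 9 + 6 = 15 stereoisomers in total.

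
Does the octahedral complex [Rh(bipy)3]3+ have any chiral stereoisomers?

yes

Each bipy is bidentate and must span two cis positions.
Only one geometric arrangement is possible; it has no improper symmetry element, so it exists as a pair of enantiomers (2 stereoisomers).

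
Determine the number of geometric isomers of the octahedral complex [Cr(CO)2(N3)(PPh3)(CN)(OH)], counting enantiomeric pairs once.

Placing the ligands in turn and identifying arrangements related by rotation or reflection leaves 9 distinct geometric isomers.

9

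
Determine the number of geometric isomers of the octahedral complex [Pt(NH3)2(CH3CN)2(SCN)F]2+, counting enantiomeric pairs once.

6

An octahedron has six vertices in three trans pairs; every non-trans pair is cis.
The distinct arrangements are (6 in all): NH3 cis, CH3CN trans; NH3 trans, CH3CN trans; NH3 cis, CH3CN cis (3 arrangements, 2 chiral); NH3 trans, CH3CN cis.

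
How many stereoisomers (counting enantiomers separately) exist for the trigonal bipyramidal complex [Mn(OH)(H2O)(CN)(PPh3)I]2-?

20

In a trigonal bipyramid the two axial positions differ from the three equatorial ones.
Exhaustive case analysis gives 10 geometric isomers.
Of these, 10 lack any improper symmetry element and so occur as enantiomeric pairs, giving 10 + 10 = 20 stereoisomers in total.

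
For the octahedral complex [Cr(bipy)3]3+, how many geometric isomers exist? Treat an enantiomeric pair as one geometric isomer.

1

The six octahedral sites form three mutually perpendicular trans pairs.
Each bipy is bidentate and must span two cis positions.
Only one geometric arrangement is possible; it has no improper symmetry element, so it exists as a pair of enantiomers (2 stereoisomers).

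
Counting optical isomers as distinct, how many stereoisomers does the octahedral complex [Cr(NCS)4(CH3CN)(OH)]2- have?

2

In an octahedral complex each vertex has one trans partner and four cis neighbours.
There are 2 geometric isomers: CH3CN and OH mutually cis; CH3CN and OH mutually trans.
Each arrangement has an internal mirror plane or centre of symmetry, so none is chiral.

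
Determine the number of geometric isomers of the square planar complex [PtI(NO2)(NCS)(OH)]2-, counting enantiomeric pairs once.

3

In a square planar complex each vertex has one trans partner and two cis neighbours.
Systematic placement gives 3 geometric isomers: (I/NO2 trans, NCS/OH trans); (I/OH trans, NCS/NO2 trans); (I/NCS trans, NO2/OH trans).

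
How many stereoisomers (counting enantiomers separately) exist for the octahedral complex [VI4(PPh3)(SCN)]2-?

2

In an octahedral complex each vertex has one trans partner and four cis neighbours.
There are 2 geometric isomers: PPh3 and SCN mutually trans; PPh3 and SCN mutually cis.
Each arrangement has an internal mirror plane or centre of symmetry, so none is chiral.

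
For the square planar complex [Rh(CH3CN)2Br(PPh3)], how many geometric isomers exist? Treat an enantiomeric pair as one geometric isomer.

There are 2 geometric isomers: CH3CN cis; CH3CN trans.

2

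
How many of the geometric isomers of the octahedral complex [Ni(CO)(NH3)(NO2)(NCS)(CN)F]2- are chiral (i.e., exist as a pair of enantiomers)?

An octahedron has six vertices in three trans pairs; every non-trans pair is cis.
Placing the ligands in turn and identifying arrangements related by rotation or reflection leaves 15 distinct geometric isomers.
Of these, 15 lack any improper symmetry element and so occur as enantiomeric pairs, giving 15 + 15 = 30 stereoisomers in total.

15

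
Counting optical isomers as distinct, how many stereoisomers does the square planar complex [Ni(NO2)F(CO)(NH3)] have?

3

A square has two trans pairs of vertices; adjacent vertices are cis.
There are 3 geometric isomers: (CO/NH3 trans, F/NO2 trans); (CO/NO2 trans, F/NH3 trans); (CO/F trans, NH3/NO2 trans).
Each arrangement has an internal mirror plane or centre of symmetry, so none is chiral.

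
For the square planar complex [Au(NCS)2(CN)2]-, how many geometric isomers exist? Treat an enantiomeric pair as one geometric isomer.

2

Systematic placement gives 2 geometric isomers: NCS cis; NCS trans.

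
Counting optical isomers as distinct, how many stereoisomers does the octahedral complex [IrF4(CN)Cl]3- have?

An octahedron has six vertices in three trans pairs; every non-trans pair is cis.
The distinct arrangements are (2 in all): CN and Cl mutually trans; CN and Cl mutually cis.
Each arrangement has an internal mirror plane or centre of symmetry, so none is chiral.

2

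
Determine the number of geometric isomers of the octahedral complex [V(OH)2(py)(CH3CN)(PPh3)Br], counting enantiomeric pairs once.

9

In an octahedral complex each vertex has one trans partner and four cis neighbours.
Systematic enumeration (placing each ligand type in turn and discarding arrangements equivalent by rotation or reflection) gives 9 geometric isomers.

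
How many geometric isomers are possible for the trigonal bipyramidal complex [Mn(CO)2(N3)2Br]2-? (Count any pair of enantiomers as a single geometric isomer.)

Systematic enumeration (placing each ligand type in turn and discarding arrangements equivalent by rotation or reflection) gives 5 geometric isomers.

5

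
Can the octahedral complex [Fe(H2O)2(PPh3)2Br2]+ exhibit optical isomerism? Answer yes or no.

yes

In an octahedral complex each vertex has one trans partner and four cis neighbours.
The distinct arrangements are (5 in all): H2O trans, PPh3 trans, Br trans; H2O cis, PPh3 cis, Br trans; H2O cis, PPh3 trans, Br cis; H2O cis, PPh3 cis, Br cis (chiral); H2O trans, PPh3 cis, Br cis.
One of these lacks any improper symmetry element and so occurs as an enantiomeric pair, giving 5 + 1 = 6 stereoisomers in total.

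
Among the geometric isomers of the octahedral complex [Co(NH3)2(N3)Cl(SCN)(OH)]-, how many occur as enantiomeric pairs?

Systematic enumeration (placing each ligand type in turn and discarding arrangements equivalent by rotation or reflection) gives 9 geometric isomers.
Of these, 6 lack any improper symmetry element and so occur as enantiomeric pairs, giving 9 + 6 = 15 stereoisomers in total.

6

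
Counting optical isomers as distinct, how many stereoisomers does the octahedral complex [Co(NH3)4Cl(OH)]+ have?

2

The six octahedral sites form three mutually perpendicular trans pairs.
Systematic placement gives 2 geometric isomers: Cl and OH mutually cis; Cl and OH mutually trans.
Each arrangement has an internal mirror plane or centre of symmetry, so none is chiral.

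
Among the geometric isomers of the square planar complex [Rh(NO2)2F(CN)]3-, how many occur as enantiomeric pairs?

0

In a square planar complex each vertex has one trans partner and two cis neighbours.
Working through the distinct placements yields 2 geometric isomers: NO2 cis; NO2 trans.
Each arrangement has an internal mirror plane or centre of symmetry, so none is chiral.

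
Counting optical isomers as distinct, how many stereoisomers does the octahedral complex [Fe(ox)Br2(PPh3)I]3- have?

6

An octahedron has six vertices in three trans pairs; every non-trans pair is cis.
Each ox is bidentate and must span two cis positions.
There are 4 geometric isomers: Br trans; Br cis (3 arrangements, 2 chiral).
Of these, 2 lack any improper symmetry element and so occur as enantiomeric pairs, giving 4 + 2 = 6 stereoisomers in total.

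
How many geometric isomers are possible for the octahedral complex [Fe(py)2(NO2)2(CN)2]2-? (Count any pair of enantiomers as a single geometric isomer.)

5

In an octahedral complex each vertex has one trans partner and four cis neighbours.
Working through the distinct placements yields 5 geometric isomers: py trans, NO2 trans, CN trans; py cis, NO2 cis, CN trans; py trans, NO2 cis, CN cis; py cis, NO2 cis, CN cis (chiral); py cis, NO2 trans, CN cis.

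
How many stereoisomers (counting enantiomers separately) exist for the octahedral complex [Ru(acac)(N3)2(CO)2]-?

The six octahedral sites form three mutually perpendicular trans pairs.
Each acac is bidentate and must span two cis positions.
There are 3 geometric isomers: N3 cis, CO trans; N3 cis, CO cis (chiral); N3 trans, CO cis.
One of these lacks any improper symmetry element and so occurs as an enantiomeric pair, giving 3 + 1 = 4 stereoisomers in total.

4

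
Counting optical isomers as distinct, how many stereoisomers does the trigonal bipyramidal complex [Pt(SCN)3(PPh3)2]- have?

3

In a trigonal bipyramid the two axial positions differ from the three equatorial ones.
There are 3 geometric isomers: PPh3 both axial; PPh3 one axial, one equatorial; PPh3 both equatorial.
Each arrangement has an internal mirror plane or centre of symmetry, so none is chiral.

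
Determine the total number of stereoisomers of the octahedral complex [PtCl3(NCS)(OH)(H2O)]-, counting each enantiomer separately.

5

In an octahedral complex each vertex has one trans partner and four cis neighbours.
Working through the distinct placements yields 4 geometric isomers: Cl mer (3 arrangements); Cl fac (chiral).
One of these lacks any improper symmetry element and so occurs as an enantiomeric pair, giving 4 + 1 = 5 stereoisomers in total.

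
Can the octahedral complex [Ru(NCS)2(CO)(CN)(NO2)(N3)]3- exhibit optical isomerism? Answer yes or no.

yes

In an octahedral complex each vertex has one trans partner and four cis neighbours.
Placing the ligands in turn and identifying arrangements related by rotation or reflection leaves 9 distinct geometric isomers.
Of these, 6 lack any improper symmetry element and so occur as enantiomeric pairs, giving 9 + 6 = 15 stereoisomers in total.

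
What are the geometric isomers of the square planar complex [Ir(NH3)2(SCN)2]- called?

In a square planar complex each vertex has one trans partner and two cis neighbours.
Systematic placement gives 2 geometric isomers: NH3 cis; NH3 trans.

cis and trans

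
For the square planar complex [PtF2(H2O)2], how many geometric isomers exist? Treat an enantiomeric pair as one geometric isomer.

A square has two trans pairs of vertices; adjacent vertices are cis.
Working through the distinct placements yields 2 geometric isomers: F cis; F trans.

2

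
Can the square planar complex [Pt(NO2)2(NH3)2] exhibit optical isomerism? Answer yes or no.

A square has two trans pairs of vertices; adjacent vertices are cis.
Working through the distinct placements yields 2 geometric isomers: NO2 cis; NO2 trans.
Each arrangement has an internal mirror plane or centre of symmetry, so none is chiral.

no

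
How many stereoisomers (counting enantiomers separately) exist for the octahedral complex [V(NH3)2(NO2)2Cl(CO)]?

8

In an octahedral complex each vertex has one trans partner and four cis neighbours.
The distinct arrangements are (6 in all): NH3 trans, NO2 trans; NH3 cis, NO2 cis (3 arrangements, 2 chiral); NH3 cis, NO2 trans; NH3 trans, NO2 cis.
Of these, 2 lack any improper symmetry element and so occur as enantiomeric pairs, giving 6 + 2 = 8 stereoisomers in total.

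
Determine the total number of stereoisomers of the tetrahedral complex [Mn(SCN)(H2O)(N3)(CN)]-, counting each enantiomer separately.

All four vertices of a tetrahedron are equivalent and mutually adjacent, so cis/trans isomerism cannot arise.
Only one geometric arrangement is possible; it has no improper symmetry element, so it exists as a pair of enantiomers (2 stereoisomers).

2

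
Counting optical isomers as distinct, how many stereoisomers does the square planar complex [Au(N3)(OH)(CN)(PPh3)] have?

A square has two trans pairs of vertices; adjacent vertices are cis.
Working through the distinct placements yields 3 geometric isomers: (CN/OH trans, N3/PPh3 trans); (CN/PPh3 trans, N3/OH trans); (CN/N3 trans, OH/PPh3 trans).
Each arrangement has an internal mirror plane or centre of symmetry, so none is chiral.

3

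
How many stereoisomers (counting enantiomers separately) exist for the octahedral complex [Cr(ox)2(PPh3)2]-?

In an octahedral complex each vertex has one trans partner and four cis neighbours.
Each ox is bidentate and must span two cis positions.
Working through the distinct placements yields 2 geometric isomers: PPh3 trans; PPh3 cis (chiral).
One of these lacks any improper symmetry element and so occurs as an enantiomeric pair, giving 2 + 1 = 3 stereoisomers in total.

3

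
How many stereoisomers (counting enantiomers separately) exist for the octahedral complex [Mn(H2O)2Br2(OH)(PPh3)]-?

An octahedron has six vertices in three trans pairs; every non-trans pair is cis.
There are 6 geometric isomers: H2O trans, Br trans; H2O cis, Br trans; H2O cis, Br cis (3 arrangements, 2 chiral); H2O trans, Br cis.
Of these, 2 lack any improper symmetry element and so occur as enantiomeric pairs, giving 6 + 2 = 8 stereoisomers in total.

8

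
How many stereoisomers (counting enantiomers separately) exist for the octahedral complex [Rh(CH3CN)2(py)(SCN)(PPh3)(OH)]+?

In an octahedral complex each vertex has one trans partner and four cis neighbours.
Placing the ligands in turn and identifying arrangements related by rotation or reflection leaves 9 distinct geometric isomers.
Of these, 6 lack any improper symmetry element and so occur as enantiomeric pairs, giving 9 + 6 = 15 stereoisomers in total.

15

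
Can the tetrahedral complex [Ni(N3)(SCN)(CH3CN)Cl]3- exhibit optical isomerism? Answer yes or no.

In a tetrahedral complex all four positions are equivalent and every pair of ligands is adjacent — there is no cis/trans distinction.
Only one geometric arrangement is possible; it has no improper symmetry element, so it exists as a pair of enantiomers (2 stereoisomers).

yes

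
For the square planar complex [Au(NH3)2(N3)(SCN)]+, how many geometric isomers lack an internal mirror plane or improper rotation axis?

In a square planar complex each vertex has one trans partner and two cis neighbours.
Systematic placement gives 2 geometric isomers: NH3 cis; NH3 trans.
Each arrangement has an internal mirror plane or centre of symmetry, so none is chiral.

0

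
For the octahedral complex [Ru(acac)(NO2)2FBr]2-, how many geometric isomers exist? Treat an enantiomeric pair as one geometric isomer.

In an octahedral complex each vertex has one trans partner and four cis neighbours.
Each acac is bidentate and must span two cis positions.
The distinct arrangements are (4 in all): NO2 cis (3 arrangements, 2 chiral); NO2 trans.

4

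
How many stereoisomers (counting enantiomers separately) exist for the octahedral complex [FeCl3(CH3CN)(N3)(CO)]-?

5

An octahedron has six vertices in three trans pairs; every non-trans pair is cis.
Working through the distinct placements yields 4 geometric isomers: Cl mer (3 arrangements); Cl fac (chiral).
One of these lacks any improper symmetry element and so occurs as an enantiomeric pair, giving 4 + 1 = 5 stereoisomers in total.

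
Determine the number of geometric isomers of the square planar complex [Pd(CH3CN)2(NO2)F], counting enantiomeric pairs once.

In a square planar complex each vertex has one trans partner and two cis neighbours.
Working through the distinct placements yields 2 geometric isomers: CH3CN cis; CH3CN trans.

2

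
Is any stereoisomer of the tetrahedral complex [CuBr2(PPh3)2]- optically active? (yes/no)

no

All four vertices of a tetrahedron are equivalent and mutually adjacent, so cis/trans isomerism cannot arise.
Only one geometric arrangement is possible.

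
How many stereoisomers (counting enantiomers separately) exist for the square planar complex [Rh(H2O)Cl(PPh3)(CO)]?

3

A square has two trans pairs of vertices; adjacent vertices are cis.
Systematic placement gives 3 geometric isomers: (CO/H2O trans, Cl/PPh3 trans); (CO/PPh3 trans, Cl/H2O trans); (CO/Cl trans, H2O/PPh3 trans).
Each arrangement has an internal mirror plane or centre of symmetry, so none is chiral.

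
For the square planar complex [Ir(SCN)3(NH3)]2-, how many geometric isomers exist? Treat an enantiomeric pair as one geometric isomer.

A square has two trans pairs of vertices; adjacent vertices are cis.
Only one geometric arrangement is possible.

1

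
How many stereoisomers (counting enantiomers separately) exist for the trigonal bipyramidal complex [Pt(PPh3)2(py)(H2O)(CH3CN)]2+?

A trigonal bipyramid has two axial and three equatorial sites, which are chemically inequivalent.
Systematic enumeration (placing each ligand type in turn and discarding arrangements equivalent by rotation or reflection) gives 7 geometric isomers.
Of these, 3 lack any improper symmetry element and so occur as enantiomeric pairs, giving 7 + 3 = 10 stereoisomers in total.

10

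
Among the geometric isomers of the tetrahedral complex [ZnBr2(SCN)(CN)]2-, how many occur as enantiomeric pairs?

All four vertices of a tetrahedron are equivalent and mutually adjacent, so cis/trans isomerism cannot arise.
Only one geometric arrangement is possible.

0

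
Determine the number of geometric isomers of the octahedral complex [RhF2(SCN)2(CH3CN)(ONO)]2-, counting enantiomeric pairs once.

6

The six octahedral sites form three mutually perpendicular trans pairs.
There are 6 geometric isomers: F cis, SCN trans; F cis, SCN cis (3 arrangements, 2 chiral); F trans, SCN trans; F trans, SCN cis.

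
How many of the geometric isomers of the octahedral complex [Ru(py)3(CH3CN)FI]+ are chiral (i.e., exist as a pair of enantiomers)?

An octahedron has six vertices in three trans pairs; every non-trans pair is cis.
The distinct arrangements are (4 in all): py mer (3 arrangements); py fac (chiral).
One of these lacks any improper symmetry element and so occurs as an enantiomeric pair, giving 4 + 1 = 5 stereoisomers in total.

1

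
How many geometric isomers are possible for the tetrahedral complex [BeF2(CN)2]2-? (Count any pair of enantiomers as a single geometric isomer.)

1

In a tetrahedral complex all four positions are equivalent and every pair of ligands is adjacent — there is no cis/trans distinction.
Only one geometric arrangement is possible.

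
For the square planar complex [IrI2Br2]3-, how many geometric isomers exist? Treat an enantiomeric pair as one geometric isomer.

2

A square has two trans pairs of vertices; adjacent vertices are cis.
Systematic placement gives 2 geometric isomers: I cis; I trans.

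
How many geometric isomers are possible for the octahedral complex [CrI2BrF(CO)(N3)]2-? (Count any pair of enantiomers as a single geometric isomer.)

9

An octahedron has six vertices in three trans pairs; every non-trans pair is cis.
Exhaustive case analysis gives 9 geometric isomers.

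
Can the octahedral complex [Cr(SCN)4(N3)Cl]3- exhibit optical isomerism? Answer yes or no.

In an octahedral complex each vertex has one trans partner and four cis neighbours.
Systematic placement gives 2 geometric isomers: N3 and Cl mutually trans; N3 and Cl mutually cis.
Each arrangement has an internal mirror plane or centre of symmetry, so none is chiral.

no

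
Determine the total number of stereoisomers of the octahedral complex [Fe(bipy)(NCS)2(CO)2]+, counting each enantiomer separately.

Each bipy is bidentate and must span two cis positions.
There are 3 geometric isomers: NCS cis, CO trans; NCS cis, CO cis (chiral); NCS trans, CO cis.
One of these lacks any improper symmetry element and so occurs as an enantiomeric pair, giving 3 + 1 = 4 stereoisomers in total.

4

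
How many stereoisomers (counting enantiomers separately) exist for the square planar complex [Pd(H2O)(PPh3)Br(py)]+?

3

A square has two trans pairs of vertices; adjacent vertices are cis.
Working through the distinct placements yields 3 geometric isomers: (Br/PPh3 trans, H2O/py trans); (Br/py trans, H2O/PPh3 trans); (Br/H2O trans, PPh3/py trans).
Each arrangement has an internal mirror plane or centre of symmetry, so none is chiral.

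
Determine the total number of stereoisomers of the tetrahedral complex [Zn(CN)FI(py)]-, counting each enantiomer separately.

In a tetrahedral complex all four positions are equivalent and every pair of ligands is adjacent — there is no cis/trans distinction.
Only one geometric arrangement is possible; it has no improper symmetry element, so it exists as a pair of enantiomers (2 stereoisomers).

2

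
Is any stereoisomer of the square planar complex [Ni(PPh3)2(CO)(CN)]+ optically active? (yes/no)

no

In a square planar complex each vertex has one trans partner and two cis neighbours.
The distinct arrangements are (2 in all): PPh3 cis; PPh3 trans.
Each arrangement has an internal mirror plane or centre of symmetry, so none is chiral.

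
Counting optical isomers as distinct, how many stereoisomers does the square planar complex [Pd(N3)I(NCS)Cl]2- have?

In a square planar complex each vertex has one trans partner and two cis neighbours.
Working through the distinct placements yields 3 geometric isomers: (Cl/N3 trans, I/NCS trans); (Cl/NCS trans, I/N3 trans); (Cl/I trans, N3/NCS trans).
Each arrangement has an internal mirror plane or centre of symmetry, so none is chiral.

3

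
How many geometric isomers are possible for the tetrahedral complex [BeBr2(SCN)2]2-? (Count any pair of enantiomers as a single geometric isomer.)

In a tetrahedral complex all four positions are equivalent and every pair of ligands is adjacent — there is no cis/trans distinction.
Only one geometric arrangement is possible.

1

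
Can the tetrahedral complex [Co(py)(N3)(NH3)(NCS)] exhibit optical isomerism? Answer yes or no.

All four vertices of a tetrahedron are equivalent and mutually adjacent, so cis/trans isomerism cannot arise.
Only one geometric arrangement is possible; it has no improper symmetry element, so it exists as a pair of enantiomers (2 stereoisomers).

yes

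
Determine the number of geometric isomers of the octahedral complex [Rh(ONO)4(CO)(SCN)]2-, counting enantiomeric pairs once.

2

The six octahedral sites form three mutually perpendicular trans pairs.
The distinct arrangements are (2 in all): CO and SCN mutually cis; CO and SCN mutually trans.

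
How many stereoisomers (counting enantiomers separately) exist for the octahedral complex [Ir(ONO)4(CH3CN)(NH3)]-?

2

The six octahedral sites form three mutually perpendicular trans pairs.
The distinct arrangements are (2 in all): CH3CN and NH3 mutually trans; CH3CN and NH3 mutually cis.
Each arrangement has an internal mirror plane or centre of symmetry, so none is chiral.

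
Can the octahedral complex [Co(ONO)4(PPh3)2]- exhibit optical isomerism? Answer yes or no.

The distinct arrangements are (2 in all): PPh3 trans; PPh3 cis.
Each arrangement has an internal mirror plane or centre of symmetry, so none is chiral.

no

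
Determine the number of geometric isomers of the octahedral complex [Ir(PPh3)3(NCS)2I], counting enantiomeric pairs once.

3

An octahedron has six vertices in three trans pairs; every non-trans pair is cis.
The distinct arrangements are (3 in all): PPh3 mer, NCS cis; PPh3 mer, NCS trans; PPh3 fac, NCS cis.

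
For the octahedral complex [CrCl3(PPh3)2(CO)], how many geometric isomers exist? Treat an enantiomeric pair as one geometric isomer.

There are 3 geometric isomers: Cl mer, PPh3 trans; Cl fac, PPh3 cis; Cl mer, PPh3 cis.

3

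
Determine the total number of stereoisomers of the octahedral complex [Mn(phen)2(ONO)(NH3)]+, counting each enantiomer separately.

3

Each phen is bidentate and must span two cis positions.
Working through the distinct placements yields 2 geometric isomers: ONO and NH3 mutually trans; ONO and NH3 mutually cis (chiral).
One of these lacks any improper symmetry element and so occurs as an enantiomeric pair, giving 2 + 1 = 3 stereoisomers in total.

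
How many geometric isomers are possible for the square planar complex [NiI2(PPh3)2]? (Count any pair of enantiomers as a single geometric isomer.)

Systematic placement gives 2 geometric isomers: I cis; I trans.

2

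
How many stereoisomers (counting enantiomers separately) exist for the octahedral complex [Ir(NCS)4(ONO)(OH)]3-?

Working through the distinct placements yields 2 geometric isomers: ONO and OH mutually trans; ONO and OH mutually cis.
Each arrangement has an internal mirror plane or centre of symmetry, so none is chiral.

2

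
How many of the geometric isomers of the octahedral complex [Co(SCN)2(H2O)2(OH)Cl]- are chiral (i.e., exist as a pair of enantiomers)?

2

The six octahedral sites form three mutually perpendicular trans pairs.
There are 6 geometric isomers: SCN trans, H2O cis; SCN cis, H2O cis (3 arrangements, 2 chiral); SCN trans, H2O trans; SCN cis, H2O trans.
Of these, 2 lack any improper symmetry element and so occur as enantiomeric pairs, giving 6 + 2 = 8 stereoisomers in total.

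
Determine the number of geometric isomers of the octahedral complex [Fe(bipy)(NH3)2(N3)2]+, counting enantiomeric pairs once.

3

In an octahedral complex each vertex has one trans partner and four cis neighbours.
Each bipy is bidentate and must span two cis positions.
Systematic placement gives 3 geometric isomers: NH3 cis, N3 trans; NH3 cis, N3 cis (chiral); NH3 trans, N3 cis.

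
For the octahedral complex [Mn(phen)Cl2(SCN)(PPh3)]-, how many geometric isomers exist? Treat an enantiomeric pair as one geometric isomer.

The six octahedral sites form three mutually perpendicular trans pairs.
Each phen is bidentate and must span two cis positions.
The distinct arrangements are (4 in all): Cl trans; Cl cis (3 arrangements, 2 chiral).

4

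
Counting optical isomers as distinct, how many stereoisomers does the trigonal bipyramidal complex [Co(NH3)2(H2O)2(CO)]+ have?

6

In a trigonal bipyramid the two axial positions differ from the three equatorial ones.
Exhaustive case analysis gives 5 geometric isomers.
One of these lacks any improper symmetry element and so occurs as an enantiomeric pair, giving 5 + 1 = 6 stereoisomers in total.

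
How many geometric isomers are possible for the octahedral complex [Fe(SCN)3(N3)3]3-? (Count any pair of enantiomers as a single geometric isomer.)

2

The six octahedral sites form three mutually perpendicular trans pairs.
Working through the distinct placements yields 2 geometric isomers: SCN mer; SCN fac.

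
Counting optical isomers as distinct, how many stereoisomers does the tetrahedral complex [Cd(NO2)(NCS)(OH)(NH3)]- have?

Only one geometric arrangement is possible; it has no improper symmetry element, so it exists as a pair of enantiomers (2 stereoisomers).

2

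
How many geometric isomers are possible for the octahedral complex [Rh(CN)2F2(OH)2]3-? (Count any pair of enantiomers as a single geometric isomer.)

5

An octahedron has six vertices in three trans pairs; every non-trans pair is cis.
There are 5 geometric isomers: CN trans, F trans, OH trans; CN trans, F cis, OH cis; CN cis, F cis, OH trans; CN cis, F cis, OH cis (chiral); CN cis, F trans, OH cis.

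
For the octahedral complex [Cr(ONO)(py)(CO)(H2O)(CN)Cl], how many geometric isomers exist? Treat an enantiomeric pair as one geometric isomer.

Systematic enumeration (placing each ligand type in turn and discarding arrangements equivalent by rotation or reflection) gives 15 geometric isomers.

15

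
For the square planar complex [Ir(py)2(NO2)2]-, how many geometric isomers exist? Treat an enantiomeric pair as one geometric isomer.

In a square planar complex each vertex has one trans partner and two cis neighbours.
Working through the distinct placements yields 2 geometric isomers: py cis; py trans.

2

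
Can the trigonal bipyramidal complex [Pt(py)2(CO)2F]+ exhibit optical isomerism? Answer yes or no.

yes

A trigonal bipyramid has two axial and three equatorial sites, which are chemically inequivalent.
Exhaustive case analysis gives 5 geometric isomers.
One of these lacks any improper symmetry element and so occurs as an enantiomeric pair, giving 5 + 1 = 6 stereoisomers in total.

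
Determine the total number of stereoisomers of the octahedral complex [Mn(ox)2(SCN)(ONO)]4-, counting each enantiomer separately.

3

Each ox is bidentate and must span two cis positions.
Systematic placement gives 2 geometric isomers: SCN and ONO mutually trans; SCN and ONO mutually cis (chiral).
One of these lacks any improper symmetry element and so occurs as an enantiomeric pair, giving 2 + 1 = 3 stereoisomers in total.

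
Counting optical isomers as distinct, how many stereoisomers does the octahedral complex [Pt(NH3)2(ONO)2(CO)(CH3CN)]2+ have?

8

The six octahedral sites form three mutually perpendicular trans pairs.
Working through the distinct placements yields 6 geometric isomers: NH3 trans, ONO trans; NH3 cis, ONO cis (3 arrangements, 2 chiral); NH3 cis, ONO trans; NH3 trans, ONO cis.
Of these, 2 lack any improper symmetry element and so occur as enantiomeric pairs, giving 6 + 2 = 8 stereoisomers in total.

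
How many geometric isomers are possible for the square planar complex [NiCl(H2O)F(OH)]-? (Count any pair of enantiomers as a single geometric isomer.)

3

A square has two trans pairs of vertices; adjacent vertices are cis.
Systematic placement gives 3 geometric isomers: (Cl/H2O trans, F/OH trans); (Cl/OH trans, F/H2O trans); (Cl/F trans, H2O/OH trans).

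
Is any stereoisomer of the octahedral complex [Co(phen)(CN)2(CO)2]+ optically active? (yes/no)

yes

The six octahedral sites form three mutually perpendicular trans pairs.
Each phen is bidentate and must span two cis positions.
Systematic placement gives 3 geometric isomers: CN trans, CO cis; CN cis, CO cis (chiral); CN cis, CO trans.
One of these lacks any improper symmetry element and so occurs as an enantiomeric pair, giving 3 + 1 = 4 stereoisomers in total.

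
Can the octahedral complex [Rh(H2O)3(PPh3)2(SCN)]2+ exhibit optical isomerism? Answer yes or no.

no

An octahedron has six vertices in three trans pairs; every non-trans pair is cis.
The distinct arrangements are (3 in all): H2O mer, PPh3 cis; H2O mer, PPh3 trans; H2O fac, PPh3 cis.
Each arrangement has an internal mirror plane or centre of symmetry, so none is chiral.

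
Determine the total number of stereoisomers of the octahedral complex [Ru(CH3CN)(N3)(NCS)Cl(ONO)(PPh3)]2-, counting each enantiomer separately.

Exhaustive case analysis gives 15 geometric isomers.
Of these, 15 lack any improper symmetry element and so occur as enantiomeric pairs, giving 15 + 15 = 30 stereoisomers in total.

30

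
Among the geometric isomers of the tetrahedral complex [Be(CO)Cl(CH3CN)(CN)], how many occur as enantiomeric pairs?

All four vertices of a tetrahedron are equivalent and mutually adjacent, so cis/trans isomerism cannot arise.
Only one geometric arrangement is possible; it has no improper symmetry element, so it exists as a pair of enantiomers (2 stereoisomers).

1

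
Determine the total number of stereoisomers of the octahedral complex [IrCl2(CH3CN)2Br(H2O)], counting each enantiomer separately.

8

An octahedron has six vertices in three trans pairs; every non-trans pair is cis.
There are 6 geometric isomers: Cl cis, CH3CN cis (3 arrangements, 2 chiral); Cl trans, CH3CN cis; Cl cis, CH3CN trans; Cl trans, CH3CN trans.
Of these, 2 lack any improper symmetry element and so occur as enantiomeric pairs, giving 6 + 2 = 8 stereoisomers in total.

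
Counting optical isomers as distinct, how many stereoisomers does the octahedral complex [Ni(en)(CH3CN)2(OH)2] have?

An octahedron has six vertices in three trans pairs; every non-trans pair is cis.
Each en is bidentate and must span two cis positions.
There are 3 geometric isomers: CH3CN trans, OH cis; CH3CN cis, OH cis (chiral); CH3CN cis, OH trans.
One of these lacks any improper symmetry element and so occurs as an enantiomeric pair, giving 3 + 1 = 4 stereoisomers in total.

4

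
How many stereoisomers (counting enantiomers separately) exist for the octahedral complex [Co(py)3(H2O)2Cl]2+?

Working through the distinct placements yields 3 geometric isomers: py mer, H2O cis; py mer, H2O trans; py fac, H2O cis.
Each arrangement has an internal mirror plane or centre of symmetry, so none is chiral.

3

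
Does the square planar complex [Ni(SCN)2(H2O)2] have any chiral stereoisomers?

no

There are 2 geometric isomers: SCN cis; SCN trans.
Each arrangement has an internal mirror plane or centre of symmetry, so none is chiral.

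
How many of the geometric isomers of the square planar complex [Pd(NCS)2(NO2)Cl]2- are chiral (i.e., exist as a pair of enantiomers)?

0

In a square planar complex each vertex has one trans partner and two cis neighbours.
The distinct arrangements are (2 in all): NCS cis; NCS trans.
Each arrangement has an internal mirror plane or centre of symmetry, so none is chiral.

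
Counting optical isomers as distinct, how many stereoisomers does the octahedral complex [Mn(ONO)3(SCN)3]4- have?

The six octahedral sites form three mutually perpendicular trans pairs.
Systematic placement gives 2 geometric isomers: ONO mer; ONO fac.
Each arrangement has an internal mirror plane or centre of symmetry, so none is chiral.

2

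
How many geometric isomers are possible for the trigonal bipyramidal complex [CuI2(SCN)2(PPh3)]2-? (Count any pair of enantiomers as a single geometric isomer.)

In a trigonal bipyramid the two axial positions differ from the three equatorial ones.
Placing the ligands in turn and identifying arrangements related by rotation or reflection leaves 5 distinct geometric isomers.

5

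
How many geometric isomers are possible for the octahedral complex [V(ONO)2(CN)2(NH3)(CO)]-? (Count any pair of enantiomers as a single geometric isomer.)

6

An octahedron has six vertices in three trans pairs; every non-trans pair is cis.
Systematic placement gives 6 geometric isomers: ONO trans, CN trans; ONO cis, CN trans; ONO trans, CN cis; ONO cis, CN cis (3 arrangements, 2 chiral).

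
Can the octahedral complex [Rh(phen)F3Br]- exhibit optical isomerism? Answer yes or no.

An octahedron has six vertices in three trans pairs; every non-trans pair is cis.
Each phen is bidentate and must span two cis positions.
The distinct arrangements are (2 in all): F fac; F mer.
Each arrangement has an internal mirror plane or centre of symmetry, so none is chiral.

no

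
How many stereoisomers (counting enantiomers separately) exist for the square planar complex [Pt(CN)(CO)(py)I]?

Systematic placement gives 3 geometric isomers: (CN/I trans, CO/py trans); (CN/py trans, CO/I trans); (CN/CO trans, I/py trans).
Each arrangement has an internal mirror plane or centre of symmetry, so none is chiral.

3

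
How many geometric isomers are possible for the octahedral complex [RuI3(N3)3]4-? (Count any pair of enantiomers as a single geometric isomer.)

2

In an octahedral complex each vertex has one trans partner and four cis neighbours.
The distinct arrangements are (2 in all): I mer; I fac.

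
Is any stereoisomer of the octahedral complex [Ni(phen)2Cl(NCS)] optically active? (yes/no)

yes

The six octahedral sites form three mutually perpendicular trans pairs.
Each phen is bidentate and must span two cis positions.
The distinct arrangements are (2 in all): Cl and NCS mutually trans; Cl and NCS mutually cis (chiral).
One of these lacks any improper symmetry element and so occurs as an enantiomeric pair, giving 2 + 1 = 3 stereoisomers in total.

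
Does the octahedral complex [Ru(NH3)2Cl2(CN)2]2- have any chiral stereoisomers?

yes

An octahedron has six vertices in three trans pairs; every non-trans pair is cis.
There are 5 geometric isomers: NH3 trans, Cl trans, CN trans; NH3 cis, Cl cis, CN trans; NH3 trans, Cl cis, CN cis; NH3 cis, Cl cis, CN cis (chiral); NH3 cis, Cl trans, CN cis.
One of these lacks any improper symmetry element and so occurs as an enantiomeric pair, giving 5 + 1 = 6 stereoisomers in total.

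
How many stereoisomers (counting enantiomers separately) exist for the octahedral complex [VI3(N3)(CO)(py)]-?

5

Systematic placement gives 4 geometric isomers: I mer (3 arrangements); I fac (chiral).
One of these lacks any improper symmetry element and so occurs as an enantiomeric pair, giving 4 + 1 = 5 stereoisomers in total.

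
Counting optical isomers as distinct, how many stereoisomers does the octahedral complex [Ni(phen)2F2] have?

The six octahedral sites form three mutually perpendicular trans pairs.
Each phen is bidentate and must span two cis positions.
Working through the distinct placements yields 2 geometric isomers: F trans; F cis (chiral).
One of these lacks any improper symmetry element and so occurs as an enantiomeric pair, giving 2 + 1 = 3 stereoisomers in total.

3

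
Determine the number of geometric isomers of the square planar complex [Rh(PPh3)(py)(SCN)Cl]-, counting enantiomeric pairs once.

In a square planar complex each vertex has one trans partner and two cis neighbours.
Systematic placement gives 3 geometric isomers: (Cl/SCN trans, PPh3/py trans); (Cl/py trans, PPh3/SCN trans); (Cl/PPh3 trans, SCN/py trans).

3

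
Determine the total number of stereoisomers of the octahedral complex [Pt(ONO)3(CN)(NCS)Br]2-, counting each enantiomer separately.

An octahedron has six vertices in three trans pairs; every non-trans pair is cis.
Working through the distinct placements yields 4 geometric isomers: ONO mer (3 arrangements); ONO fac (chiral).
One of these lacks any improper symmetry element and so occurs as an enantiomeric pair, giving 4 + 1 = 5 stereoisomers in total.

5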